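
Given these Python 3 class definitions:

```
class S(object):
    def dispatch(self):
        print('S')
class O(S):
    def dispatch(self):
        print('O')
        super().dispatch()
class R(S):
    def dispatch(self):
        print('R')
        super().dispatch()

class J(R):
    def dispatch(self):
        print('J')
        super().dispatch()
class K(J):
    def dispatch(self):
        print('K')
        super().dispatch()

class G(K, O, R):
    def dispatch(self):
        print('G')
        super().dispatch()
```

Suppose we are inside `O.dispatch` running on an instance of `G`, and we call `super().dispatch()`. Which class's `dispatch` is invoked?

R

L[G] = G + merge(L[K], L[O], L[R], [K O R])
  take K:  [K J R S object] + [O S object] + [R S object] + [K O R]
  take J:  [J R S object] + [O S object] + [R S object] + [O R]
  take O:  [R S object] + [O S object] + [R S object] + [O R]
  take R:  [R S object] + [S object] + [R S object] + [R]
  take S:  [S object] + [S object] + [S object]
  take object:  [object] + [object] + [object]
MRO: G K J O R S object
super() in O.dispatch on a G instance goes to the class after O in G's MRO: R.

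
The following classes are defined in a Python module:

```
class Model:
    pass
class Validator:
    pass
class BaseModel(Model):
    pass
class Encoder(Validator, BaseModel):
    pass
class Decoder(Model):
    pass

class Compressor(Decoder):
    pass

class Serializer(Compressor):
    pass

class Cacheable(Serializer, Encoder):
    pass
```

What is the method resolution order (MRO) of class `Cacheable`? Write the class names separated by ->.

Cacheable -> Serializer -> Compressor -> Decoder -> Encoder -> Validator -> BaseModel -> Model -> object

L[Cacheable] = Cacheable + merge(L[Serializer], L[Encoder], [Serializer Encoder])
  take Serializer:  [Serializer Compressor Decoder Model object] + [Encoder Validator BaseModel Model object] + [Serializer Encoder]
  take Compressor:  [Compressor Decoder Model object] + [Encoder Validator BaseModel Model object] + [Encoder]
  take Decoder:  [Decoder Model object] + [Encoder Validator BaseModel Model object] + [Encoder]
  take Encoder:  [Model object] + [Encoder Validator BaseModel Model object] + [Encoder]
  take Validator:  [Model object] + [Validator BaseModel Model object]
  take BaseModel:  [Model object] + [BaseModel Model object]
  take Model:  [Model object] + [Model object]
  take object:  [object] + [object]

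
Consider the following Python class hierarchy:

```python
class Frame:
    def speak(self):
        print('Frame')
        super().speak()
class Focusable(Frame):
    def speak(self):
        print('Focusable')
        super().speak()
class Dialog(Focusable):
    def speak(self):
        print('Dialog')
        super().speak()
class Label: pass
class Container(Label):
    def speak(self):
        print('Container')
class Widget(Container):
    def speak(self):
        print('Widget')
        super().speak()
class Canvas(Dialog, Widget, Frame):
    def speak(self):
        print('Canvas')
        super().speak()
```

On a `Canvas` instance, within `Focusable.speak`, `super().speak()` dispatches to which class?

L[Canvas] = Canvas + merge(L[Dialog], L[Widget], L[Frame], [Dialog Widget Frame])
  take Dialog:  [Dialog Focusable Frame object] + [Widget Container Label object] + [Frame object] + [Dialog Widget Frame]
  take Focusable:  [Focusable Frame object] + [Widget Container Label object] + [Frame object] + [Widget Frame]
  take Widget:  [Frame object] + [Widget Container Label object] + [Frame object] + [Widget Frame]
  take Frame:  [Frame object] + [Container Label object] + [Frame object] + [Frame]
  take Container:  [object] + [Container Label object] + [object]
  take Label:  [object] + [Label object] + [object]
  take object:  [object] + [object] + [object]
MRO: Canvas Dialog Focusable Widget Frame Container Label object
super() in Focusable.speak on a Canvas instance goes to the class after Focusable in Canvas's MRO: Widget.

Widget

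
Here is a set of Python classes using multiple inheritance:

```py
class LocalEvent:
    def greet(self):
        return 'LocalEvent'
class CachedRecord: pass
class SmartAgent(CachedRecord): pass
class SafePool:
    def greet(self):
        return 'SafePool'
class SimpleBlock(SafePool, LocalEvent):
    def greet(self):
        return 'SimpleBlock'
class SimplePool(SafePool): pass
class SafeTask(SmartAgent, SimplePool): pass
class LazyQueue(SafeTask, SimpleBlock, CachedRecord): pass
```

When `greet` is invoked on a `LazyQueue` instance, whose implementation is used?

SimpleBlock

L[LazyQueue] = LazyQueue + merge(L[SafeTask], L[SimpleBlock], L[CachedRecord], [SafeTask SimpleBlock CachedRecord])
  take SafeTask:  [SafeTask SmartAgent CachedRecord SimplePool SafePool object] + [SimpleBlock SafePool LocalEvent object] + [CachedRecord object] + [SafeTask SimpleBlock CachedRecord]
  take SmartAgent:  [SmartAgent CachedRecord SimplePool SafePool object] + [SimpleBlock SafePool LocalEvent object] + [CachedRecord object] + [SimpleBlock CachedRecord]
  take SimpleBlock:  [CachedRecord SimplePool SafePool object] + [SimpleBlock SafePool LocalEvent object] + [CachedRecord object] + [SimpleBlock CachedRecord]
  take CachedRecord:  [CachedRecord SimplePool SafePool object] + [SafePool LocalEvent object] + [CachedRecord object] + [CachedRecord]
  take SimplePool:  [SimplePool SafePool object] + [SafePool LocalEvent object] + [object]
  take SafePool:  [SafePool object] + [SafePool LocalEvent object] + [object]
  take LocalEvent:  [object] + [LocalEvent object] + [object]
  take object:  [object] + [object] + [object]
MRO: LazyQueue SafeTask SmartAgent SimpleBlock CachedRecord SimplePool SafePool LocalEvent object
greet is defined in: LocalEvent, SafePool, SimpleBlock. First along the MRO is SimpleBlock.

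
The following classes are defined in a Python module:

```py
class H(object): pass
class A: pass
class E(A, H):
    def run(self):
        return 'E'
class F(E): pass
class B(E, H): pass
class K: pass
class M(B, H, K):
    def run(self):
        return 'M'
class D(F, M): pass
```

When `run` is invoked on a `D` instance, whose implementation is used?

L[D] = D + merge(L[F], L[M], [F M])
  take F:  [F E A H object] + [M B E A H K object] + [F M]
  take M:  [E A H object] + [M B E A H K object] + [M]
  take B:  [E A H object] + [B E A H K object]
  take E:  [E A H object] + [E A H K object]
  take A:  [A H object] + [A H K object]
  take H:  [H object] + [H K object]
  take K:  [object] + [K object]
  take object:  [object] + [object]
MRO: D F M B E A H K object
run is defined in: E, M. First along the MRO is M.

M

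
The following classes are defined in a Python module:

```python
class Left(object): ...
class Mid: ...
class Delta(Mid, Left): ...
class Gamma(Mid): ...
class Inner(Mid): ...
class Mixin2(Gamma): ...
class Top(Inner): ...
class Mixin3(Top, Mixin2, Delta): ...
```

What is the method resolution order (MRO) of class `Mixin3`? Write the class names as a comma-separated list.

Mixin3, Top, Inner, Mixin2, Gamma, Delta, Mid, Left, object

L[Mixin3] = Mixin3 + merge(L[Top], L[Mixin2], L[Delta], [Top Mixin2 Delta])
  take Top:  [Top Inner Mid object] + [Mixin2 Gamma Mid object] + [Delta Mid Left object] + [Top Mixin2 Delta]
  take Inner:  [Inner Mid object] + [Mixin2 Gamma Mid object] + [Delta Mid Left object] + [Mixin2 Delta]
  take Mixin2:  [Mid object] + [Mixin2 Gamma Mid object] + [Delta Mid Left object] + [Mixin2 Delta]
  take Gamma:  [Mid object] + [Gamma Mid object] + [Delta Mid Left object] + [Delta]
  take Delta:  [Mid object] + [Mid object] + [Delta Mid Left object] + [Delta]
  take Mid:  [Mid object] + [Mid object] + [Mid Left object]
  take Left:  [object] + [object] + [Left object]
  take object:  [object] + [object] + [object]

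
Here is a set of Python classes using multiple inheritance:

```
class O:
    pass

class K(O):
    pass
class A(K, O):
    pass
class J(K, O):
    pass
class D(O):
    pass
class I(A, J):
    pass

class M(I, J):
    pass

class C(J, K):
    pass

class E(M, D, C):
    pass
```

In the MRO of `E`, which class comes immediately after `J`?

L[E] = E + merge(L[M], L[D], L[C], [M D C])
  take M:  [M I A J K O object] + [D O object] + [C J K O object] + [M D C]
  take I:  [I A J K O object] + [D O object] + [C J K O object] + [D C]
  take A:  [A J K O object] + [D O object] + [C J K O object] + [D C]
  take D:  [J K O object] + [D O object] + [C J K O object] + [D C]
  take C:  [J K O object] + [O object] + [C J K O object] + [C]
  take J:  [J K O object] + [O object] + [J K O object]
  take K:  [K O object] + [O object] + [K O object]
  take O:  [O object] + [O object] + [O object]
  take object:  [object] + [object] + [object]
MRO: E M I A D C J K O object
J is at position 6; next is K.

K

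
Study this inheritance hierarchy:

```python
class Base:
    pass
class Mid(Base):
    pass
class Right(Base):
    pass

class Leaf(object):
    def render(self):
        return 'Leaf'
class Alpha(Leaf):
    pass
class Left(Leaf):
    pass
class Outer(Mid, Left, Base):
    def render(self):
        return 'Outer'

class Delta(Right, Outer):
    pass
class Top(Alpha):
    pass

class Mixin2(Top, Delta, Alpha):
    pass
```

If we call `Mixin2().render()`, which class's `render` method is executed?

Outer

L[Mixin2] = Mixin2 + merge(L[Top], L[Delta], L[Alpha], [Top Delta Alpha])
  take Top:  [Top Alpha Leaf object] + [Delta Right Outer Mid Left Base Leaf object] + [Alpha Leaf object] + [Top Delta Alpha]
  take Delta:  [Alpha Leaf object] + [Delta Right Outer Mid Left Base Leaf object] + [Alpha Leaf object] + [Delta Alpha]
  take Alpha:  [Alpha Leaf object] + [Right Outer Mid Left Base Leaf object] + [Alpha Leaf object] + [Alpha]
  take Right:  [Leaf object] + [Right Outer Mid Left Base Leaf object] + [Leaf object]
  take Outer:  [Leaf object] + [Outer Mid Left Base Leaf object] + [Leaf object]
  take Mid:  [Leaf object] + [Mid Left Base Leaf object] + [Leaf object]
  take Left:  [Leaf object] + [Left Base Leaf object] + [Leaf object]
  take Base:  [Leaf object] + [Base Leaf object] + [Leaf object]
  take Leaf:  [Leaf object] + [Leaf object] + [Leaf object]
  take object:  [object] + [object] + [object]
MRO: Mixin2 Top Delta Alpha Right Outer Mid Left Base Leaf object
render is defined in: Leaf, Outer. First along the MRO is Outer.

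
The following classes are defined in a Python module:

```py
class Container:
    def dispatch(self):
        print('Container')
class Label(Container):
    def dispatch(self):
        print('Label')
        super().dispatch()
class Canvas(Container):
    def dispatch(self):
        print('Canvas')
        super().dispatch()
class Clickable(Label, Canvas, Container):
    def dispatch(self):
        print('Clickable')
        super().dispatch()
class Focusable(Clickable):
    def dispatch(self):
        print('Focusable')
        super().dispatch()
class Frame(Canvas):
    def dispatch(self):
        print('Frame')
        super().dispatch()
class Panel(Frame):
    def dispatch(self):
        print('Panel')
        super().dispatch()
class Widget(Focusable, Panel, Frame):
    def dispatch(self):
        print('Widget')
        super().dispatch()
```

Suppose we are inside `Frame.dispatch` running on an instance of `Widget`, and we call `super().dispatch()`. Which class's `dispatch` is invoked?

Canvas

L[Widget] = Widget + merge(L[Focusable], L[Panel], L[Frame], [Focusable Panel Frame])
  take Focusable:  [Focusable Clickable Label Canvas Container object] + [Panel Frame Canvas Container object] + [Frame Canvas Container object] + [Focusable Panel Frame]
  take Clickable:  [Clickable Label Canvas Container object] + [Panel Frame Canvas Container object] + [Frame Canvas Container object] + [Panel Frame]
  take Label:  [Label Canvas Container object] + [Panel Frame Canvas Container object] + [Frame Canvas Container object] + [Panel Frame]
  take Panel:  [Canvas Container object] + [Panel Frame Canvas Container object] + [Frame Canvas Container object] + [Panel Frame]
  take Frame:  [Canvas Container object] + [Frame Canvas Container object] + [Frame Canvas Container object] + [Frame]
  take Canvas:  [Canvas Container object] + [Canvas Container object] + [Canvas Container object]
  take Container:  [Container object] + [Container object] + [Container object]
  take object:  [object] + [object] + [object]
MRO: Widget Focusable Clickable Label Panel Frame Canvas Container object
super() in Frame.dispatch on a Widget instance goes to the class after Frame in Widget's MRO: Canvas.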